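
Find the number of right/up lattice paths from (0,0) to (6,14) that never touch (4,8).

Total paths to (6,14): C(20,14) = 38760.
Paths through (4,8): C(12,8) x C(8,6) = 13860.
Avoiding (4,8): 38760 - 13860.

Final answer: 24900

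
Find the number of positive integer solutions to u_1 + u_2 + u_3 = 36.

Substitute u'_i = u_i - 1 (so u'_i >= 0). Then sum u'_i = 36 - 3 = 33.
Stars and bars: C(33+3-1, 3-1) = C(35,2).

Final answer: C(35,2) = 595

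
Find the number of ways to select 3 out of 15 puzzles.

C(15,3) = 15!/(3! x (15-3)!).

Final answer: C(15,3) = 455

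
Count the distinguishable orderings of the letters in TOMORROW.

Letters (M:1, O:3, R:2, T:1, W:1). Total letters: 8.
Permutations = 8!/(3! x 2!).

Final answer: 3360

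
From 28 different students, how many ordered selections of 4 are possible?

P(28,4) = 28!/(28-4)! = 28!/24!.

Final answer: P(28,4) = 491400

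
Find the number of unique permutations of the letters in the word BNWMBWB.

Letters (B:3, M:1, N:1, W:2). Total letters: 7.
Permutations = 7!/(3! x 2!).

Final answer: 420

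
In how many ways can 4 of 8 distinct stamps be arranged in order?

P(8,4) = 8!/(8-4)! = 8!/4!.

Final answer: P(8,4) = 1680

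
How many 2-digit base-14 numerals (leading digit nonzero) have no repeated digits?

The leading digit has 13 choices (anything but zero); the next has 13 (anything but the first), then 12, and so on, one fewer each time.
Total: 13 x 13.

Final answer: 169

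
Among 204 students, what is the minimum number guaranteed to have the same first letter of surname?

There are 26 possible values for first letter of surname. With 204 students and 26 categories, by pigeonhole: ceiling(204/26).

Final answer: 8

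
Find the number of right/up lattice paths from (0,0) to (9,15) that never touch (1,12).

Total paths to (9,15): C(24,15) = 1307504.
Paths through (1,12): C(13,12) x C(11,3) = 2145.
Avoiding (1,12): 1307504 - 2145.

Final answer: 1305359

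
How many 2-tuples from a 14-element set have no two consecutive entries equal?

Let g(n) count such strings. g(1) = 14, and each valid string of length n-1 extends in 13 ways (any symbol but the last), so g(n) = 13 g(n-1).
Total: g(2) = 14 x 13^1.

Final answer: 14 x 13^{1} = 182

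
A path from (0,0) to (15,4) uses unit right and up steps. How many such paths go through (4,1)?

Paths (0,0)->(4,1): C(5,1) = 5.
Paths (4,1)->(15,4): C(14,3) = 364.
By multiplication principle: 5 x 364.

Final answer: 1820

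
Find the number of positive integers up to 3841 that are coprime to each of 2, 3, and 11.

|div by 2|=1920, |div by 3|=1280, |div by 11|=349.
|div by 2&3|=640, |div by 2&11|=174, |div by 3&11|=116, |div by all|=58.
By inclusion-exclusion, divisible by at least one: 1920+1280+349-640-174-116+58 = 2677.
Not divisible by any: 3841 - 2677.

Final answer: 1164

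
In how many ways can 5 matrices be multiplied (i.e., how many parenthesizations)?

This is a standard Catalan-number count: the answer is C_n. Here n = 5 - 1 = 4.
C_n = C(2n,n) - C(2n,n+1), so C_{4} = C(8,4) - C(8,5) = 70 - 56.

Final answer: C_{4} = 14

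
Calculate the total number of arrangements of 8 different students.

The number of ways to arrange 8 distinct objects is 8!.

Final answer: 8! = 40320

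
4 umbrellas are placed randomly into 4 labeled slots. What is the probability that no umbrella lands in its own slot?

Derangements satisfy D(n) = (n-1)(D(n-1) + D(n-2)), starting from D(0)=1, D(1)=0.
Building up: D(2)=1, D(3)=2, D(4)=9.
Total arrangements: 4! = 24.
Probability = D(4)/4! = 3/8.

Final answer: D(4)/4! = 9/24 = 0.375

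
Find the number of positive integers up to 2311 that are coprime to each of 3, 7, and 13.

|div by 3|=770, |div by 7|=330, |div by 13|=177.
|div by 3&7|=110, |div by 3&13|=59, |div by 7&13|=25, |div by all|=8.
By inclusion-exclusion, divisible by at least one: 770+330+177-110-59-25+8 = 1091.
Not divisible by any: 2311 - 1091.

Final answer: 1220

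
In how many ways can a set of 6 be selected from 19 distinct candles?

C(19,6) = 19!/(6! x (19-6)!).

Final answer: C(19,6) = 27132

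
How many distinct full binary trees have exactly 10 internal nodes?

This is counted by the nth Catalan number C_n. Here n = 10.
C_n = C(2n,n)/(n+1), so C_{10} = C(20,10)/11 = 184756/11.

Final answer: C_{10} = 16796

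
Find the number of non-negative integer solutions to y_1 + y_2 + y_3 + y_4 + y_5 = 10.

Stars and bars with 10 stars and 4 bars:
C(10+5-1, 5-1) = C(14,4).

Final answer: C(14,4) = 1001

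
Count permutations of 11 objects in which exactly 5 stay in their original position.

Choose which 5 elements are fixed: C(11,5) = 462.
Derange the remaining 6 using D(j) = (j-1)(D(j-1) + D(j-2)), D(0)=1, D(1)=0: D(2)=1, D(3)=2, D(4)=9, D(5)=44, D(6)=265.
Total: 462 x 265.

Final answer: C(11,5) D(6) = 122430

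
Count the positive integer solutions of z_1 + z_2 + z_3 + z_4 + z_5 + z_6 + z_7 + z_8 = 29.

Substitute z'_i = z_i - 1 (so z'_i >= 0). Then sum z'_i = 29 - 8 = 21.
Stars and bars: C(21+8-1, 8-1) = C(28,7).

Final answer: C(28,7) = 1184040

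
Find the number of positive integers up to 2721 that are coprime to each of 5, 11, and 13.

|div by 5|=544, |div by 11|=247, |div by 13|=209.
|div by 5&11|=49, |div by 5&13|=41, |div by 11&13|=19, |div by all|=3.
By inclusion-exclusion, divisible by at least one: 544+247+209-49-41-19+3 = 894.
Not divisible by any: 2721 - 894.

Final answer: 1827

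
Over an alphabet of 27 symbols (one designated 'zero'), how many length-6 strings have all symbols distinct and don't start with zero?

First digit: 26 (nonzero). Second: 26 (not first). Third: 25, etc.
Total: 26 x 26 x 25 x 24 x 23 x 22.

Final answer: 205233600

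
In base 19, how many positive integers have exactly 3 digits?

In base 19, the leading digit has 18 choices (1..18); each of the remaining 2 digits has 19 choices.
Total: 18 x 19^2.

Final answer: 6498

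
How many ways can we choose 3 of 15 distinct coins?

C(15,3) = 15!/(3! x (15-3)!).

Final answer: C(15,3) = 455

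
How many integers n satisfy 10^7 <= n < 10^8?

The leading digit cannot be 0 (9 options); the other 7 digits can be anything (10 options each).
Total: 9 x 10^7.

Final answer: 90000000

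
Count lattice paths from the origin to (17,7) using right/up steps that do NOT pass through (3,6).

Total paths to (17,7): C(24,7) = 346104.
Paths through (3,6): C(9,6) x C(15,1) = 1260.
Avoiding (3,6): 346104 - 1260.

Final answer: 344844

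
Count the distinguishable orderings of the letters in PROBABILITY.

Letters (A:1, B:2, I:2, L:1, O:1, P:1, R:1, T:1, Y:1). Total letters: 11.
Permutations = 11!/(2! x 2!).

Final answer: 9979200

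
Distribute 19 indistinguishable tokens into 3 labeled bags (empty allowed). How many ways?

Stars and bars: C(n+k-1, k-1) = C(21,2).

Final answer: C(21,2) = 210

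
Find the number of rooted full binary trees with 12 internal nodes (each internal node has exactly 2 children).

This is a standard Catalan-number count: the answer is C_n. Here n = 12.
C_n = C(2n,n) - C(2n,n+1), so C_{12} = C(24,12) - C(24,13) = 2704156 - 2496144.

Final answer: C_{12} = 208012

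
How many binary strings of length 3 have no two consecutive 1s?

Classify by the final bit: ...0 gives a(n-1) strings, ...01 gives a(n-2) strings. Thus a(n) = a(n-1) + a(n-2) with a(1)=2, a(2)=3.
Iterating the recurrence: a(1)=2, a(2)=3, a(3)=5.

Final answer: 5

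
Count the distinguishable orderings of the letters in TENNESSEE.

Letters (E:4, N:2, S:2, T:1). Total letters: 9.
Permutations = 9!/(4! x 2! x 2!).

Final answer: 3780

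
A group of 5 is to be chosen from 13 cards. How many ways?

C(13,5) = 13!/(5! x (13-5)!).

Final answer: C(13,5) = 1287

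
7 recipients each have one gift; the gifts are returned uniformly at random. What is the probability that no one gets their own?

D(n) = (n-1)(D(n-1) + D(n-2)), D(0)=1, D(1)=0.
Building up: D(2)=1, D(3)=2, D(4)=9, D(5)=44, D(6)=265, D(7)=1854.
Total arrangements: 7! = 5040.
Probability = D(7)/7! = 103/280.

Final answer: D(7)/7! = 1854/5040 = 0.367857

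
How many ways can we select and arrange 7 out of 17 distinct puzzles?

P(17,7) = 17!/(17-7)! = 17!/10!.

Final answer: P(17,7) = 98017920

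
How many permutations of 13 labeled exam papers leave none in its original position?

D(n) = (n-1)(D(n-1) + D(n-2)), D(0)=1, D(1)=0.
D(2) = 1 x (0 + 1) = 1
D(3) = 2 x (1 + 0) = 2
D(4) = 3 x (2 + 1) = 9
D(5) = 4 x (9 + 2) = 44
D(6) = 5 x (44 + 9) = 265
D(7) = 6 x (265 + 44) = 1854
D(8) = 7 x (1854 + 265) = 14833
D(9) = 8 x (14833 + 1854) = 133496
D(10) = 9 x (133496 + 14833) = 1334961
D(11) = 10 x (1334961 + 133496) = 14684570
D(12) = 11 x (14684570 + 1334961) = 176214841
D(13) = 12 x (D(12) + D(11)) = 12 x (176214841 + 14684570)

Final answer: D(13) = 2290792932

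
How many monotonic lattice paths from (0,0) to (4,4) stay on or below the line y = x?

Total monotonic paths to (4,4): C(8,4) = 70.
A path is bad iff it touches y = x + 1; reflecting its initial segment maps bad paths bijectively onto all paths to (3,5), of which there are C(8,5) = 56.
Valid Dyck paths: 70 - 56.
(This is the Catalan number C_{4}.)

Final answer: C_{4} = 14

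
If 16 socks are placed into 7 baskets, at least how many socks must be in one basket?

By the pigeonhole principle: ceiling(16/7).

Final answer: 3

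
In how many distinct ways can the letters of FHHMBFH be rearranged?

Letters (B:1, F:2, H:3, M:1). Total letters: 7.
Permutations = 7!/(3! x 2!).

Final answer: 420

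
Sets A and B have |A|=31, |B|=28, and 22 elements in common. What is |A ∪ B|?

|A union B| = |A| + |B| - |A intersect B| = 31 + 28 - 22.

Final answer: 37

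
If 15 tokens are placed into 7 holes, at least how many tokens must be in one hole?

By the pigeonhole principle: ceiling(15/7).

Final answer: 3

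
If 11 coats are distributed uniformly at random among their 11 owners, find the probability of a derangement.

Use the recurrence D(n) = (n-1)(D(n-1) + D(n-2)) with D(0)=1, D(1)=0.
Building up: D(2)=1, D(3)=2, D(4)=9, D(5)=44, D(6)=265, D(7)=1854, D(8)=14833, D(9)=133496, D(10)=1334961, D(11)=14684570.
Total arrangements: 11! = 39916800.
Probability = D(11)/11! = 1468457/3991680.

Final answer: D(11)/11! = 14684570/39916800 = 0.367879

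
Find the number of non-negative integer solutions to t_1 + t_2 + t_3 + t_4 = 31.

Stars and bars with 31 stars and 3 bars:
C(31+4-1, 4-1) = C(34,3).

Final answer: C(34,3) = 5984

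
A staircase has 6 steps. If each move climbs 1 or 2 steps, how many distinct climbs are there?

Let f(n) be the number of climbs. Removing the last move (1 or 2 steps) gives f(n) = f(n-1) + f(n-2); base cases f(1)=1, f(2)=2.
Computing successive values: f(1)=1, f(2)=2, f(3)=3, f(4)=5, f(5)=8, f(6)=13.

Final answer: 13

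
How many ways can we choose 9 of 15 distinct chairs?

C(15,9) = 15!/(9! x 6!).

Final answer: \binom{15}{9} = 5005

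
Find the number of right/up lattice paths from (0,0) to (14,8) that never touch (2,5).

Total paths to (14,8): C(22,8) = 319770.
Paths through (2,5): C(7,5) x C(15,3) = 9555.
Avoiding (2,5): 319770 - 9555.

Final answer: 310215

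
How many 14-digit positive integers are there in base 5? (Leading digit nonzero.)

In base 5, the leading digit has 4 choices (1..4); each of the remaining 13 digits has 5 choices.
Total: 4 x 5^13.

Final answer: 4882812500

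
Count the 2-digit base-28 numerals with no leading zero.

Leading digit: 27 options (nonzero). Other 1 digit(s): 28 options each.
Total: 27 x 28^1.

Final answer: 756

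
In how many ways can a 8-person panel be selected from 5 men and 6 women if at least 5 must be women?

Sum over valid woman counts:
C(6,5)C(5,3) = 60
C(6,6)C(5,2) = 10
Total: 60 + 10.

Final answer: 70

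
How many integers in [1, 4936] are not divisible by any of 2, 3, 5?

|div by 2|=2468, |div by 3|=1645, |div by 5|=987.
|div by 2&3|=822, |div by 2&5|=493, |div by 3&5|=329, |div by all|=164.
By inclusion-exclusion, divisible by at least one: 2468+1645+987-822-493-329+164 = 3620.
Not divisible by any: 4936 - 3620.

Final answer: 1316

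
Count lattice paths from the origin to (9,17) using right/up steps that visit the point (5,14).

Paths (0,0)->(5,14): C(19,14) = 11628.
Paths (5,14)->(9,17): C(7,3) = 35.
By multiplication principle: 11628 x 35.

Final answer: 406980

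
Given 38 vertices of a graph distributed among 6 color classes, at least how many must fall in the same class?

By pigeonhole with 38 objects and 6 categories: ceiling(38/6).

Final answer: 7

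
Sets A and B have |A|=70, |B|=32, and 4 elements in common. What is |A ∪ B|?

|A union B| = |A| + |B| - |A intersect B| = 70 + 32 - 4.

Final answer: 98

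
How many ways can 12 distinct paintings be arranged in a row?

The number of ways to arrange 12 distinct objects is 12!.

Final answer: 12! = 479001600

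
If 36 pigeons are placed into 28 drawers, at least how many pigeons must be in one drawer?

By the pigeonhole principle: ceiling(36/28).

Final answer: 2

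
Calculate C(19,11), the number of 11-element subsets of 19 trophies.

C(19,11) = 19!/(11! x 8!).

Final answer: \binom{19}{11} = 75582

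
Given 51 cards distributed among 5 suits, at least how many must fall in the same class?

By pigeonhole with 51 objects and 5 categories: ceiling(51/5).

Final answer: 11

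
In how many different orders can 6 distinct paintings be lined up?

The number of ways to arrange 6 distinct objects is 6!.

Final answer: 6! = 720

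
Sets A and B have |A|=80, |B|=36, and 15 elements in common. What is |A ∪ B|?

|A union B| = |A| + |B| - |A intersect B| = 80 + 36 - 15.

Final answer: 101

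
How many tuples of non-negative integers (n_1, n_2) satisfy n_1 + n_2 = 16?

Stars and bars with 16 stars and 1 bars:
C(16+2-1, 2-1) = C(17,1).

Final answer: C(17,1) = 17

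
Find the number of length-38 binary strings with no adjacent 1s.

Classify by the final bit: ...0 gives a(n-1) strings, ...01 gives a(n-2) strings. Thus a(n) = a(n-1) + a(n-2) with a(1)=2, a(2)=3.
Building up term by term: a(1)=2, a(2)=3, a(3)=5, a(4)=8, a(5)=13, a(6)=21, a(7)=34, a(8)=55, a(9)=89, a(10)=144, a(11)=233, a(12)=377, a(13)=610, a(14)=987, a(15)=1597, a(16)=2584, a(17)=4181, a(18)=6765, a(19)=10946, a(20)=17711, a(21)=28657, a(22)=46368, a(23)=75025, a(24)=121393, a(25)=196418, a(26)=317811, a(27)=514229, a(28)=832040, a(29)=1346269, a(30)=2178309, a(31)=3524578, a(32)=5702887, a(33)=9227465, a(34)=14930352, a(35)=24157817, a(36)=39088169, a(37)=63245986, a(38)=102334155.

Final answer: 102334155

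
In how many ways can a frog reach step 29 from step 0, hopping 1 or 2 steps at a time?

Condition on the final move: it is a 1-step (f(n-1) ways to get there) or a 2-step (f(n-2) ways), so f(n) = f(n-1) + f(n-2), with f(1)=1, f(2)=2.
Iterating the recurrence: f(1)=1, f(2)=2, f(3)=3, f(4)=5, f(5)=8, f(6)=13, f(7)=21, f(8)=34, f(9)=55, f(10)=89, f(11)=144, f(12)=233, f(13)=377, f(14)=610, f(15)=987, f(16)=1597, f(17)=2584, f(18)=4181, f(19)=6765, f(20)=10946, f(21)=17711, f(22)=28657, f(23)=46368, f(24)=75025, f(25)=121393, f(26)=196418, f(27)=317811, f(28)=514229, f(29)=832040.

Final answer: 832040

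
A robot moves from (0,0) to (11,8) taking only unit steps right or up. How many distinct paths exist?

Each path has 11 right steps and 8 up steps in some order (19 steps total).
Choose which 8 of the 19 steps are up: C(19,8).

Final answer: C(19,8) = 75582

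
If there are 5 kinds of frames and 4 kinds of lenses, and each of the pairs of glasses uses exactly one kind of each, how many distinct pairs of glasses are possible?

By the multiplication principle: 5 x 4.

Final answer: 20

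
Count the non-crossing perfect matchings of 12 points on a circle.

The structures are counted by the Catalan number C_n. Here n = 12/2 = 6.
C_n = C(2n,n) - C(2n,n+1), so C_{6} = C(12,6) - C(12,7) = 924 - 792.

Final answer: C_{6} = 132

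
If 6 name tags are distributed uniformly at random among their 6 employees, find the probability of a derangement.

Derangements satisfy D(n) = (n-1)(D(n-1) + D(n-2)), starting from D(0)=1, D(1)=0.
Building up: D(2)=1, D(3)=2, D(4)=9, D(5)=44, D(6)=265.
Total arrangements: 6! = 720.
Probability = D(6)/6! = 53/144.

Final answer: D(6)/6! = 265/720 = 0.368056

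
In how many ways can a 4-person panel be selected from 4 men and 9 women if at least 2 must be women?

Sum over valid woman counts:
C(9,2)C(4,2) = 216
C(9,3)C(4,1) = 336
C(9,4)C(4,0) = 126
Total: 216 + 336 + 126.

Final answer: 678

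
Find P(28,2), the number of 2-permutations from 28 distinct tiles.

P(28,2) = 28!/(28-2)! = 28!/26!.

Final answer: P(28,2) = 756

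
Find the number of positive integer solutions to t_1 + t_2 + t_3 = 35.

Substitute t'_i = t_i - 1 (so t'_i >= 0). Then sum t'_i = 35 - 3 = 32.
Stars and bars: C(32+3-1, 3-1) = C(34,2).

Final answer: C(34,2) = 561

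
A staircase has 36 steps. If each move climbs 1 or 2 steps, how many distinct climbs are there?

Let f(n) count the ways. The last step is size 1 or 2, so f(n) = f(n-1) + f(n-2) with f(1)=1, f(2)=2.
Building up term by term: f(1)=1, f(2)=2, f(3)=3, f(4)=5, f(5)=8, f(6)=13, f(7)=21, f(8)=34, f(9)=55, f(10)=89, f(11)=144, f(12)=233, f(13)=377, f(14)=610, f(15)=987, f(16)=1597, f(17)=2584, f(18)=4181, f(19)=6765, f(20)=10946, f(21)=17711, f(22)=28657, f(23)=46368, f(24)=75025, f(25)=121393, f(26)=196418, f(27)=317811, f(28)=514229, f(29)=832040, f(30)=1346269, f(31)=2178309, f(32)=3524578, f(33)=5702887, f(34)=9227465, f(35)=14930352, f(36)=24157817.

Final answer: 24157817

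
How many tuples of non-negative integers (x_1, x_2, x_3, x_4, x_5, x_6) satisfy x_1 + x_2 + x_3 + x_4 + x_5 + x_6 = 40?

Stars and bars with 40 stars and 5 bars:
C(40+6-1, 6-1) = C(45,5).

Final answer: C(45,5) = 1221759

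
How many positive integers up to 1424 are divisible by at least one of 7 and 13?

Multiples of 7: 203. Multiples of 13: 109. Of both (lcm=91): 15.
By inclusion-exclusion: 203 + 109 - 15.

Final answer: 297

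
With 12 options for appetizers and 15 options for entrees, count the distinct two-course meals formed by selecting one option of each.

By the multiplication principle: 12 x 15.

Final answer: 180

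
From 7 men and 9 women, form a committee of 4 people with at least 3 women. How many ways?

Sum over valid woman counts:
C(9,3)C(7,1) = 588
C(9,4)C(7,0) = 126
Total: 588 + 126.

Final answer: 714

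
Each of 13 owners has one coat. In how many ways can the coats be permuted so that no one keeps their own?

D(n) = (n-1)(D(n-1) + D(n-2)), D(0)=1, D(1)=0.
D(2) = 1 x (0 + 1) = 1
D(3) = 2 x (1 + 0) = 2
D(4) = 3 x (2 + 1) = 9
D(5) = 4 x (9 + 2) = 44
D(6) = 5 x (44 + 9) = 265
D(7) = 6 x (265 + 44) = 1854
D(8) = 7 x (1854 + 265) = 14833
D(9) = 8 x (14833 + 1854) = 133496
D(10) = 9 x (133496 + 14833) = 1334961
D(11) = 10 x (1334961 + 133496) = 14684570
D(12) = 11 x (14684570 + 1334961) = 176214841
D(13) = 12 x (D(12) + D(11)) = 12 x (176214841 + 14684570)

Final answer: D(13) = 2290792932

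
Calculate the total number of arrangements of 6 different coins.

The number of ways to arrange 6 distinct objects is 6!.

Final answer: 6! = 720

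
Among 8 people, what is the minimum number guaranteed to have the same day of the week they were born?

There are 7 possible values for day of the week they were born. With 8 people and 7 categories, by pigeonhole: ceiling(8/7).

Final answer: 2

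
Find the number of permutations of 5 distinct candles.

The number of ways to arrange 5 distinct objects is 5!.

Final answer: 5! = 120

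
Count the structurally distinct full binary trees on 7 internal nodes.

The structures are counted by the Catalan number C_n. Here n = 7.
C_n = C(2n,n) - C(2n,n+1), so C_{7} = C(14,7) - C(14,8) = 3432 - 3003.

Final answer: C_{7} = 429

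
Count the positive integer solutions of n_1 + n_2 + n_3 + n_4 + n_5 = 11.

Substitute n'_i = n_i - 1 (so n'_i >= 0). Then sum n'_i = 11 - 5 = 6.
Stars and bars: C(6+5-1, 5-1) = C(10,4).

Final answer: C(10,4) = 210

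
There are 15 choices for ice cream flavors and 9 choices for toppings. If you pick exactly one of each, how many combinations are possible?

By the multiplication principle: 15 x 9.

Final answer: 135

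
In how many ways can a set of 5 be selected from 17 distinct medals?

C(17,5) = 17!/(5! x (17-5)!).

Final answer: C(17,5) = 6188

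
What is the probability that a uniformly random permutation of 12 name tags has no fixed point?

Use the recurrence D(n) = (n-1)(D(n-1) + D(n-2)) with D(0)=1, D(1)=0.
Building up: D(2)=1, D(3)=2, D(4)=9, D(5)=44, D(6)=265, D(7)=1854, D(8)=14833, D(9)=133496, D(10)=1334961, D(11)=14684570, D(12)=176214841.
Total arrangements: 12! = 479001600.
Probability = D(12)/12! = 16019531/43545600.

Final answer: D(12)/12! = 176214841/479001600 = 0.367879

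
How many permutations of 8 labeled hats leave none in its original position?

Derangements satisfy D(n) = (n-1)(D(n-1) + D(n-2)), starting from D(0)=1, D(1)=0.
D(2) = 1 x (0 + 1) = 1
D(3) = 2 x (1 + 0) = 2
D(4) = 3 x (2 + 1) = 9
D(5) = 4 x (9 + 2) = 44
D(6) = 5 x (44 + 9) = 265
D(7) = 6 x (265 + 44) = 1854
D(8) = 7 x (D(7) + D(6)) = 7 x (1854 + 265)

Final answer: D(8) = 14833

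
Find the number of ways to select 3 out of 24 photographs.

C(24,3) = 24!/(3! x (24-3)!).

Final answer: C(24,3) = 2024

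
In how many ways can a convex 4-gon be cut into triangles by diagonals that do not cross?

This is a standard Catalan-number count: the answer is C_n. Here n = 4 - 2 = 2.
Using C_0 = 1 and C_(k+1) = C_k x 2(2k+1)/(k+2), build up term by term: C_1=1, C_2=2.

Final answer: C_{2} = 2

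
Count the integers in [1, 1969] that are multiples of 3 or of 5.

Multiples of 3: 656. Multiples of 5: 393. Of both (lcm=15): 131.
By inclusion-exclusion: 656 + 393 - 131.

Final answer: 918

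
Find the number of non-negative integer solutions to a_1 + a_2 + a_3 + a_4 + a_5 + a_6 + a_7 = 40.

Stars and bars with 40 stars and 6 bars:
C(40+7-1, 7-1) = C(46,6).

Final answer: C(46,6) = 9366819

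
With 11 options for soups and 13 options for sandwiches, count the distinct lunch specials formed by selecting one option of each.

By the multiplication principle: 11 x 13.

Final answer: 143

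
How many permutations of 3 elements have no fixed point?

Derangements satisfy D(n) = (n-1)(D(n-1) + D(n-2)), starting from D(0)=1, D(1)=0.
D(2) = 1 x (0 + 1) = 1
D(3) = 2 x (D(2) + D(1)) = 2 x (1 + 0)

Final answer: D(3) = 2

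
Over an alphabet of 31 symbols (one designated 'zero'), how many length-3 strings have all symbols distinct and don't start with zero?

The leading digit has 30 choices (anything but zero); the next has 30 (anything but the first), then 29, and so on, one fewer each time.
Total: 30 x 30 x 29.

Final answer: 26100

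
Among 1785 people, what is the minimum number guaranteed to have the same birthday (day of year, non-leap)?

There are 365 possible values for birthday (day of year, non-leap). With 1785 people and 365 categories, by pigeonhole: ceiling(1785/365).

Final answer: 5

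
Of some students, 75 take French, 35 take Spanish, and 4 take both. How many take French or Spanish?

|A union B| = |A| + |B| - |A intersect B| = 75 + 35 - 4.

Final answer: 106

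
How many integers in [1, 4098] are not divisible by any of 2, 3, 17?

|div by 2|=2049, |div by 3|=1366, |div by 17|=241.
|div by 2&3|=683, |div by 2&17|=120, |div by 3&17|=80, |div by all|=40.
By inclusion-exclusion, divisible by at least one: 2049+1366+241-683-120-80+40 = 2813.
Not divisible by any: 4098 - 2813.

Final answer: 1285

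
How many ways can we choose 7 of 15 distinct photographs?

C(15,7) = 15!/(7! x 8!).

Final answer: \binom{15}{7} = 6435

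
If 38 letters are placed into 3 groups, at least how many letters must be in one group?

By the pigeonhole principle: ceiling(38/3).

Final answer: 13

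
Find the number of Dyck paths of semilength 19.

Total monotonic paths to (19,19): C(38,19) = 35345263800.
Paths that cross above y=x (reflection bijection): C(38,20) = 33578000610.
Valid Dyck paths: 35345263800 - 33578000610.
(This is the Catalan number C_{19}.)

Final answer: C_{19} = 1767263190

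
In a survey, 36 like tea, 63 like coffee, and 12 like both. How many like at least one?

|A union B| = |A| + |B| - |A intersect B| = 36 + 63 - 12.

Final answer: 87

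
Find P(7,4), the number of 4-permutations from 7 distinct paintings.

P(7,4) = 7!/(7-4)! = 7!/3!.

Final answer: P(7,4) = 840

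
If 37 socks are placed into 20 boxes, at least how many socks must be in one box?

By the pigeonhole principle: ceiling(37/20).

Final answer: 2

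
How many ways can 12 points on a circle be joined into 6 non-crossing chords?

This is counted by the nth Catalan number C_n. Here n = 12/2 = 6.
Using C_0 = 1 and C_(k+1) = C_k x 2(2k+1)/(k+2), build up term by term: C_1=1, C_2=2, C_3=5, C_4=14, C_5=42, C_6=132.

Final answer: C_{6} = 132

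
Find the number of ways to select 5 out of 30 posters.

C(30,5) = 30!/(5! x 25!).

Final answer: \binom{30}{5} = 142506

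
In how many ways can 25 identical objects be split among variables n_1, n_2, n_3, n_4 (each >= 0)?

Stars and bars with 25 stars and 3 bars:
C(25+4-1, 4-1) = C(28,3).

Final answer: C(28,3) = 3276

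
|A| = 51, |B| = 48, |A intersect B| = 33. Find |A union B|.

|A union B| = |A| + |B| - |A intersect B| = 51 + 48 - 33.

Final answer: 66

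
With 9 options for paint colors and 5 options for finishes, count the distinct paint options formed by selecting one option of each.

By the multiplication principle: 9 x 5.

Final answer: 45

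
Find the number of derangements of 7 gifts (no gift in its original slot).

D(n) = (n-1)(D(n-1) + D(n-2)), D(0)=1, D(1)=0.
D(2) = 1 x (0 + 1) = 1
D(3) = 2 x (1 + 0) = 2
D(4) = 3 x (2 + 1) = 9
D(5) = 4 x (9 + 2) = 44
D(6) = 5 x (44 + 9) = 265
D(7) = 6 x (D(6) + D(5)) = 6 x (265 + 44)

Final answer: D(7) = 1854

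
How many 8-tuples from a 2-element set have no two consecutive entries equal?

Let g(n) count such strings. g(1) = 2, and each valid string of length n-1 extends in 1 ways (any symbol but the last), so g(n) = 1 g(n-1).
Total: g(8) = 2 x 1^7.

Final answer: 2 x 1^{7} = 2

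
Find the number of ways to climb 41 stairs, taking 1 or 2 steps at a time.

Let f(n) count the ways. The last step is size 1 or 2, so f(n) = f(n-1) + f(n-2) with f(1)=1, f(2)=2.
Iterating the recurrence: f(1)=1, f(2)=2, f(3)=3, f(4)=5, f(5)=8, f(6)=13, f(7)=21, f(8)=34, f(9)=55, f(10)=89, f(11)=144, f(12)=233, f(13)=377, f(14)=610, f(15)=987, f(16)=1597, f(17)=2584, f(18)=4181, f(19)=6765, f(20)=10946, f(21)=17711, f(22)=28657, f(23)=46368, f(24)=75025, f(25)=121393, f(26)=196418, f(27)=317811, f(28)=514229, f(29)=832040, f(30)=1346269, f(31)=2178309, f(32)=3524578, f(33)=5702887, f(34)=9227465, f(35)=14930352, f(36)=24157817, f(37)=39088169, f(38)=63245986, f(39)=102334155, f(40)=165580141, f(41)=267914296.

Final answer: 267914296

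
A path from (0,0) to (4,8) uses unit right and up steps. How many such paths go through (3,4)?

Paths (0,0)->(3,4): C(7,4) = 35.
Paths (3,4)->(4,8): C(5,4) = 5.
By multiplication principle: 35 x 5.

Final answer: 175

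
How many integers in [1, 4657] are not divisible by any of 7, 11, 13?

|div by 7|=665, |div by 11|=423, |div by 13|=358.
|div by 7&11|=60, |div by 7&13|=51, |div by 11&13|=32, |div by all|=4.
By inclusion-exclusion, divisible by at least one: 665+423+358-60-51-32+4 = 1307.
Not divisible by any: 4657 - 1307.

Final answer: 3350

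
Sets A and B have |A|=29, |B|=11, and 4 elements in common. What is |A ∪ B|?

|A union B| = |A| + |B| - |A intersect B| = 29 + 11 - 4.

Final answer: 36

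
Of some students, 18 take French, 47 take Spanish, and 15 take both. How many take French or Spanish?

|A union B| = |A| + |B| - |A intersect B| = 18 + 47 - 15.

Final answer: 50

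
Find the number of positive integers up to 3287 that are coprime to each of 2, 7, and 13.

|div by 2|=1643, |div by 7|=469, |div by 13|=252.
|div by 2&7|=234, |div by 2&13|=126, |div by 7&13|=36, |div by all|=18.
By inclusion-exclusion, divisible by at least one: 1643+469+252-234-126-36+18 = 1986.
Not divisible by any: 3287 - 1986.

Final answer: 1301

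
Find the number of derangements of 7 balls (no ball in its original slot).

Derangements satisfy D(n) = (n-1)(D(n-1) + D(n-2)), starting from D(0)=1, D(1)=0.
D(2) = 1 x (0 + 1) = 1
D(3) = 2 x (1 + 0) = 2
D(4) = 3 x (2 + 1) = 9
D(5) = 4 x (9 + 2) = 44
D(6) = 5 x (44 + 9) = 265
D(7) = 6 x (D(6) + D(5)) = 6 x (265 + 44)

Final answer: D(7) = 1854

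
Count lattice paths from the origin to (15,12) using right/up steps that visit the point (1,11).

Paths (0,0)->(1,11): C(12,11) = 12.
Paths (1,11)->(15,12): C(15,1) = 15.
By multiplication principle: 12 x 15.

Final answer: 180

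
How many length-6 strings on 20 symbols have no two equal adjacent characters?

Let g(n) count such strings. g(1) = 20, and each valid string of length n-1 extends in 19 ways (any symbol but the last), so g(n) = 19 g(n-1).
Total: g(6) = 20 x 19^5.

Final answer: 20 x 19^{5} = 49521980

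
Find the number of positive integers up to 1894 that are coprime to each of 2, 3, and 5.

|div by 2|=947, |div by 3|=631, |div by 5|=378.
|div by 2&3|=315, |div by 2&5|=189, |div by 3&5|=126, |div by all|=63.
By inclusion-exclusion, divisible by at least one: 947+631+378-315-189-126+63 = 1389.
Not divisible by any: 1894 - 1389.

Final answer: 505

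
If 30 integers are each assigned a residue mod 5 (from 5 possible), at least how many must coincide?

There are 5 possible values for residue mod 5. With 30 integers and 5 categories, by pigeonhole: ceiling(30/5).

Final answer: 6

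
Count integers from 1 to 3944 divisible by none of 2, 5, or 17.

|div by 2|=1972, |div by 5|=788, |div by 17|=232.
|div by 2&5|=394, |div by 2&17|=116, |div by 5&17|=46, |div by all|=23.
By inclusion-exclusion, divisible by at least one: 1972+788+232-394-116-46+23 = 2459.
Not divisible by any: 3944 - 2459.

Final answer: 1485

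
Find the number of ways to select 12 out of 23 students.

C(23,12) = 23!/(12! x 11!).

Final answer: \binom{23}{12} = 1352078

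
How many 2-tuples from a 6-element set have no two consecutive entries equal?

Let g(n) count such strings. g(1) = 6, and each valid string of length n-1 extends in 5 ways (any symbol but the last), so g(n) = 5 g(n-1).
Total: g(2) = 6 x 5^1.

Final answer: 6 x 5^{1} = 30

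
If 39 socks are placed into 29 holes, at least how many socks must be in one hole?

By the pigeonhole principle: ceiling(39/29).

Final answer: 2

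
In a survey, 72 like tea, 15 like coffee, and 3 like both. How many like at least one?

|A union B| = |A| + |B| - |A intersect B| = 72 + 15 - 3.

Final answer: 84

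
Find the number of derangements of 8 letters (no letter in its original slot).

Use the recurrence D(n) = (n-1)(D(n-1) + D(n-2)) with D(0)=1, D(1)=0.
D(2) = 1 x (0 + 1) = 1
D(3) = 2 x (1 + 0) = 2
D(4) = 3 x (2 + 1) = 9
D(5) = 4 x (9 + 2) = 44
D(6) = 5 x (44 + 9) = 265
D(7) = 6 x (265 + 44) = 1854
D(8) = 7 x (D(7) + D(6)) = 7 x (1854 + 265)

Final answer: D(8) = 14833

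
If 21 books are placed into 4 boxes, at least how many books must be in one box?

By the pigeonhole principle: ceiling(21/4).

Final answer: 6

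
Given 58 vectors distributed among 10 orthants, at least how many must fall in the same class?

By pigeonhole with 58 objects and 10 categories: ceiling(58/10).

Final answer: 6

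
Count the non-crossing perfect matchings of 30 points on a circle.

This is a standard Catalan-number count: the answer is C_n. Here n = 30/2 = 15.
C_n = (2n)!/(n!(n+1)!), so C_{15} = 30!/(15! x 16!) = C(30,15)/16 = 155117520/16.

Final answer: C_{15} = 9694845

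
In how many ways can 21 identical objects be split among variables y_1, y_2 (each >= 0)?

Stars and bars with 21 stars and 1 bars:
C(21+2-1, 2-1) = C(22,1).

Final answer: C(22,1) = 22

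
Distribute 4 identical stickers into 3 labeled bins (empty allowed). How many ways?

Stars and bars: C(n+k-1, k-1) = C(6,2).

Final answer: C(6,2) = 15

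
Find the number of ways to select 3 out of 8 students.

C(8,3) = 8!/(3! x 5!).

Final answer: \binom{8}{3} = 56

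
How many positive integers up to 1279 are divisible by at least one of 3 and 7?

Multiples of 3: 426. Multiples of 7: 182. Of both (lcm=21): 60.
By inclusion-exclusion: 426 + 182 - 60.

Final answer: 548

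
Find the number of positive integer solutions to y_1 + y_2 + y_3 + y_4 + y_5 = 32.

Substitute y'_i = y_i - 1 (so y'_i >= 0). Then sum y'_i = 32 - 5 = 27.
Stars and bars: C(27+5-1, 5-1) = C(31,4).

Final answer: C(31,4) = 31465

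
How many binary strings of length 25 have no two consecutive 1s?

Let a(n) count valid strings. If the last bit is 0 the prefix is any valid string of length n-1; if it is 1 the string must end in 01 with a valid prefix of length n-2. So a(n) = a(n-1) + a(n-2), a(1)=2, a(2)=3.
Iterating the recurrence: a(1)=2, a(2)=3, a(3)=5, a(4)=8, a(5)=13, a(6)=21, a(7)=34, a(8)=55, a(9)=89, a(10)=144, a(11)=233, a(12)=377, a(13)=610, a(14)=987, a(15)=1597, a(16)=2584, a(17)=4181, a(18)=6765, a(19)=10946, a(20)=17711, a(21)=28657, a(22)=46368, a(23)=75025, a(24)=121393, a(25)=196418.

Final answer: 196418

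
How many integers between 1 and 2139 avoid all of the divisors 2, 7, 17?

|div by 2|=1069, |div by 7|=305, |div by 17|=125.
|div by 2&7|=152, |div by 2&17|=62, |div by 7&17|=17, |div by all|=8.
By inclusion-exclusion, divisible by at least one: 1069+305+125-152-62-17+8 = 1276.
Not divisible by any: 2139 - 1276.

Final answer: 863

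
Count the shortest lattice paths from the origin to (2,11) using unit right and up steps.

Each path has 2 right steps and 11 up steps in some order (13 steps total).
Choose which 11 of the 13 steps are up: C(13,11).

Final answer: C(13,11) = 78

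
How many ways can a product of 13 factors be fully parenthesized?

The structures are counted by the Catalan number C_n. Here n = 13 - 1 = 12.
C_n = C(2n,n) - C(2n,n+1), so C_{12} = C(24,12) - C(24,13) = 2704156 - 2496144.

Final answer: C_{12} = 208012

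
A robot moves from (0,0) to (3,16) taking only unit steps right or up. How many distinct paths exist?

Each path has 3 right steps and 16 up steps in some order (19 steps total).
Choose which 16 of the 19 steps are up: C(19,16).

Final answer: C(19,16) = 969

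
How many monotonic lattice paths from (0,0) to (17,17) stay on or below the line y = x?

Total monotonic paths to (17,17): C(34,17) = 2333606220.
A path is bad iff it touches y = x + 1; reflecting its initial segment maps bad paths bijectively onto all paths to (16,18), of which there are C(34,18) = 2203961430.
Valid Dyck paths: 2333606220 - 2203961430.
(These counts are the Catalan numbers.)

Final answer: C_{17} = 129644790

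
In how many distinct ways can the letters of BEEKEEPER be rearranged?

Letters (B:1, E:5, K:1, P:1, R:1). Total letters: 9.
Permutations = 9!/(5!).

Final answer: 3024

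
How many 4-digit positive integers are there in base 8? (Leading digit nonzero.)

These are the integers in [8^3, 8^4), so the count is 8^4 - 8^3 = 7 x 8^3.

Final answer: 3584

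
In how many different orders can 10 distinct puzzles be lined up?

The number of ways to arrange 10 distinct objects is 10!.

Final answer: 10! = 3628800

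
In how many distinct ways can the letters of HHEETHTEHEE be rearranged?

Letters (E:5, H:4, T:2). Total letters: 11.
Permutations = 11!/(5! x 4! x 2!).

Final answer: 6930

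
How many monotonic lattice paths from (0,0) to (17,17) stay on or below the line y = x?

Total monotonic paths to (17,17): C(34,17) = 2333606220.
A path is bad iff it touches y = x + 1; reflecting its initial segment maps bad paths bijectively onto all paths to (16,18), of which there are C(34,18) = 2203961430.
Valid Dyck paths: 2333606220 - 2203961430.
(These counts are the Catalan numbers.)

Final answer: C_{17} = 129644790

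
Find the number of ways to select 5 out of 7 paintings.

C(7,5) = 7!/(5! x (7-5)!).

Final answer: C(7,5) = 21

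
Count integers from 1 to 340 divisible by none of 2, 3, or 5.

|div by 2|=170, |div by 3|=113, |div by 5|=68.
|div by 2&3|=56, |div by 2&5|=34, |div by 3&5|=22, |div by all|=11.
By inclusion-exclusion, divisible by at least one: 170+113+68-56-34-22+11 = 250.
Not divisible by any: 340 - 250.

Final answer: 90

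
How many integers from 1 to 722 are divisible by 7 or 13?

Multiples of 7: 103. Multiples of 13: 55. Of both (lcm=91): 7.
By inclusion-exclusion: 103 + 55 - 7.

Final answer: 151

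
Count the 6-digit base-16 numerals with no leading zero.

These are the integers in [16^5, 16^6), so the count is 16^6 - 16^5 = 15 x 16^5.

Final answer: 15728640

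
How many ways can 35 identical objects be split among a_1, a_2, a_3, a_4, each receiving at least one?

Substitute a'_i = a_i - 1 (so a'_i >= 0). Then sum a'_i = 35 - 4 = 31.
Stars and bars: C(31+4-1, 4-1) = C(34,3).

Final answer: C(34,3) = 5984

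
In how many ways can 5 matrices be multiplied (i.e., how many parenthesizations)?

The structures are counted by the Catalan number C_n. Here n = 5 - 1 = 4.
C_n = (2n)!/(n!(n+1)!), so C_{4} = 8!/(4! x 5!) = C(8,4)/5 = 70/5.

Final answer: C_{4} = 14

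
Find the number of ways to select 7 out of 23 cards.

C(23,7) = 23!/(7! x (23-7)!).

Final answer: C(23,7) = 245157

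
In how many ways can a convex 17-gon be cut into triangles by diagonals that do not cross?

This is counted by the nth Catalan number C_n. Here n = 17 - 2 = 15.
C_n = C(2n,n) - C(2n,n+1), so C_{15} = C(30,15) - C(30,16) = 155117520 - 145422675.

Final answer: C_{15} = 9694845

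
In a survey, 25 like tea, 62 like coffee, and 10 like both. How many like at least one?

|A union B| = |A| + |B| - |A intersect B| = 25 + 62 - 10.

Final answer: 77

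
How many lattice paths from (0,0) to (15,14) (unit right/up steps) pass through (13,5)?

Paths (0,0)->(13,5): C(18,5) = 8568.
Paths (13,5)->(15,14): C(11,9) = 55.
By multiplication principle: 8568 x 55.

Final answer: 471240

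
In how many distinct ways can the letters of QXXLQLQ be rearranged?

Letters (L:2, Q:3, X:2). Total letters: 7.
Permutations = 7!/(3! x 2! x 2!).

Final answer: 210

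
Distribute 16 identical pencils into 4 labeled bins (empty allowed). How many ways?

Stars and bars: C(n+k-1, k-1) = C(19,3).

Final answer: C(19,3) = 969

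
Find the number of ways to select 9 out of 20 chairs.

C(20,9) = 20!/(9! x 11!).

Final answer: \binom{20}{9} = 167960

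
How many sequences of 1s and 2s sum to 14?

Condition on the final move: it is a 1-step (f(n-1) ways to get there) or a 2-step (f(n-2) ways), so f(n) = f(n-1) + f(n-2), with f(1)=1, f(2)=2.
Building up term by term: f(1)=1, f(2)=2, f(3)=3, f(4)=5, f(5)=8, f(6)=13, f(7)=21, f(8)=34, f(9)=55, f(10)=89, f(11)=144, f(12)=233, f(13)=377, f(14)=610.

Final answer: 610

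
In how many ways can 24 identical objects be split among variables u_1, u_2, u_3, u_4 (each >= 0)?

Stars and bars with 24 stars and 3 bars:
C(24+4-1, 4-1) = C(27,3).

Final answer: C(27,3) = 2925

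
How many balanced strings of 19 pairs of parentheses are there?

The structures are counted by the Catalan number C_n. Here n = 19 (pairs).
C_n = C(2n,n) - C(2n,n+1), so C_{19} = C(38,19) - C(38,20) = 35345263800 - 33578000610.

Final answer: C_{19} = 1767263190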